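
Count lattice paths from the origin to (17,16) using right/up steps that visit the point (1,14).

Paths (0,0)->(1,14): C(15,14) = 15.
Paths (1,14)->(17,16): C(18,2) = 153.
By multiplication principle: 15 x 153.

Final answer: 2295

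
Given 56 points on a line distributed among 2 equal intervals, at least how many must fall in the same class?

By pigeonhole with 56 objects and 2 categories: ceiling(56/2).

Final answer: 28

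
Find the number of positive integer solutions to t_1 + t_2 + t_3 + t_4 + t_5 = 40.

Substitute t'_i = t_i - 1 (so t'_i >= 0). Then sum t'_i = 40 - 5 = 35.
Stars and bars: C(35+5-1, 5-1) = C(39,4).

Final answer: C(39,4) = 82251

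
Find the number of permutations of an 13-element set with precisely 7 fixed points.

Choose which 7 elements are fixed: C(13,7) = 1716.
Derange the remaining 6 using D(j) = (j-1)(D(j-1) + D(j-2)), D(0)=1, D(1)=0: D(2)=1, D(3)=2, D(4)=9, D(5)=44, D(6)=265.
Total: 1716 x 265.

Final answer: C(13,7) D(6) = 454740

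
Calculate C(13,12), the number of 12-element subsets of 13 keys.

C(13,12) = 13!/(12! x 1!).

Final answer: \binom{13}{12} = 13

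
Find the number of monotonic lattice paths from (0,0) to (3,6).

Each path has 3 right steps and 6 up steps in some order (9 steps total).
Choose which 6 of the 9 steps are up: C(9,6).

Final answer: C(9,6) = 84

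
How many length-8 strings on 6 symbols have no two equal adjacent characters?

First character: 6 choices. Each subsequent: 5 choices (must differ from the previous one).
Total: 6 x 5^7.

Final answer: 6 x 5^{7} = 468750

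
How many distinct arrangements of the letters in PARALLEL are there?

Letters (A:2, E:1, L:3, P:1, R:1). Total letters: 8.
Permutations = 8!/(3! x 2!).

Final answer: 3360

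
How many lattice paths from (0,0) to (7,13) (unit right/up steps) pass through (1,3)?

Paths (0,0)->(1,3): C(4,3) = 4.
Paths (1,3)->(7,13): C(16,10) = 8008.
By multiplication principle: 4 x 8008.

Final answer: 32032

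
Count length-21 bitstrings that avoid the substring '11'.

Classify by the final bit: ...0 gives a(n-1) strings, ...01 gives a(n-2) strings. Thus a(n) = a(n-1) + a(n-2) with a(1)=2, a(2)=3.
Iterating the recurrence: a(1)=2, a(2)=3, a(3)=5, a(4)=8, a(5)=13, a(6)=21, a(7)=34, a(8)=55, a(9)=89, a(10)=144, a(11)=233, a(12)=377, a(13)=610, a(14)=987, a(15)=1597, a(16)=2584, a(17)=4181, a(18)=6765, a(19)=10946, a(20)=17711, a(21)=28657.

Final answer: 28657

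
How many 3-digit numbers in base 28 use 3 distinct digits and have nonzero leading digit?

The leading digit has 27 choices (anything but zero); the next has 27 (anything but the first), then 26, and so on, one fewer each time.
Total: 27 x 27 x 26.

Final answer: 18954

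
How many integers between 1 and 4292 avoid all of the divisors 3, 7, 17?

|div by 3|=1430, |div by 7|=613, |div by 17|=252.
|div by 3&7|=204, |div by 3&17|=84, |div by 7&17|=36, |div by all|=12.
By inclusion-exclusion, divisible by at least one: 1430+613+252-204-84-36+12 = 1983.
Not divisible by any: 4292 - 1983.

Final answer: 2309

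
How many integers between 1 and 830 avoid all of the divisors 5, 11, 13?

|div by 5|=166, |div by 11|=75, |div by 13|=63.
|div by 5&11|=15, |div by 5&13|=12, |div by 11&13|=5, |div by all|=1.
By inclusion-exclusion, divisible by at least one: 166+75+63-15-12-5+1 = 273.
Not divisible by any: 830 - 273.

Final answer: 557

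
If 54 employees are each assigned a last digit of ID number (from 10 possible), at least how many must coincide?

There are 10 possible values for last digit of ID number. With 54 employees and 10 categories, by pigeonhole: ceiling(54/10).

Final answer: 6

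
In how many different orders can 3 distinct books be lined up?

The number of ways to arrange 3 distinct objects is 3!.

Final answer: 3! = 6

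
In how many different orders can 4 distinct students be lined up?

The number of ways to arrange 4 distinct objects is 4!.

Final answer: 4! = 24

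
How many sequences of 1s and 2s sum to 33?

Condition on the final move: it is a 1-step (f(n-1) ways to get there) or a 2-step (f(n-2) ways), so f(n) = f(n-1) + f(n-2), with f(1)=1, f(2)=2.
Building up term by term: f(1)=1, f(2)=2, f(3)=3, f(4)=5, f(5)=8, f(6)=13, f(7)=21, f(8)=34, f(9)=55, f(10)=89, f(11)=144, f(12)=233, f(13)=377, f(14)=610, f(15)=987, f(16)=1597, f(17)=2584, f(18)=4181, f(19)=6765, f(20)=10946, f(21)=17711, f(22)=28657, f(23)=46368, f(24)=75025, f(25)=121393, f(26)=196418, f(27)=317811, f(28)=514229, f(29)=832040, f(30)=1346269, f(31)=2178309, f(32)=3524578, f(33)=5702887.

Final answer: 5702887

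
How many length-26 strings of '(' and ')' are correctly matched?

This is a standard Catalan-number count: the answer is C_n. Here n = 13 (pairs).
C_n = C(2n,n) - C(2n,n+1), so C_{13} = C(26,13) - C(26,14) = 10400600 - 9657700.

Final answer: C_{13} = 742900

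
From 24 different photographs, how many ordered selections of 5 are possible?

P(24,5) = 24!/(24-5)! = 24!/19!.

Final answer: P(24,5) = 5100480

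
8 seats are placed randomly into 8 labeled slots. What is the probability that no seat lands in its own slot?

D(n) = (n-1)(D(n-1) + D(n-2)), D(0)=1, D(1)=0.
Building up: D(2)=1, D(3)=2, D(4)=9, D(5)=44, D(6)=265, D(7)=1854, D(8)=14833.
Total arrangements: 8! = 40320.
Probability = D(8)/8! = 2119/5760.

Final answer: D(8)/8! = 14833/40320 = 0.367882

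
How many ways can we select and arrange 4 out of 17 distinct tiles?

P(17,4) = 17!/(17-4)! = 17!/13!.

Final answer: P(17,4) = 57120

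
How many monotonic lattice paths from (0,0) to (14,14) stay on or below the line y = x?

Total monotonic paths to (14,14): C(28,14) = 40116600.
By the reflection principle, paths that go above the diagonal number C(28,15) = 37442160.
Valid Dyck paths: 40116600 - 37442160.
(These counts are the Catalan numbers.)

Final answer: C_{14} = 2674440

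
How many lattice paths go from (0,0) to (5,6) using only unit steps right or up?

Each path has 5 right steps and 6 up steps in some order (11 steps total).
Choose which 6 of the 11 steps are up: C(11,6).

Final answer: C(11,6) = 462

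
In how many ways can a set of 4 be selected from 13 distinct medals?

C(13,4) = 13!/(4! x 9!).

Final answer: \binom{13}{4} = 715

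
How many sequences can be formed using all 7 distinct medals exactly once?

The number of ways to arrange 7 distinct objects is 7!.

Final answer: 7! = 5040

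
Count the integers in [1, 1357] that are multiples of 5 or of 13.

Multiples of 5: 271. Multiples of 13: 104. Of both (lcm=65): 20.
By inclusion-exclusion: 271 + 104 - 20.

Final answer: 355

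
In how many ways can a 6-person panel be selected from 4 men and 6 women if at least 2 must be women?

Sum over valid woman counts:
C(6,2)C(4,4) = 15
C(6,3)C(4,3) = 80
C(6,4)C(4,2) = 90
C(6,5)C(4,1) = 24
C(6,6)C(4,0) = 1
Total: 15 + 80 + 90 + 24 + 1.

Final answer: 210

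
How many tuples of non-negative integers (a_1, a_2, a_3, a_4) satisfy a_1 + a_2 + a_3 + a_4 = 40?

Stars and bars with 40 stars and 3 bars:
C(40+4-1, 4-1) = C(43,3).

Final answer: C(43,3) = 12341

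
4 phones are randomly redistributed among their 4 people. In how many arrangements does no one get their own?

D(n) = (n-1)(D(n-1) + D(n-2)), D(0)=1, D(1)=0.
D(2) = 1 x (0 + 1) = 1
D(3) = 2 x (1 + 0) = 2
D(4) = 3 x (D(3) + D(2)) = 3 x (2 + 1)

Final answer: D(4) = 9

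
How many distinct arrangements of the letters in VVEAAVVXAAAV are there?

Letters (A:5, E:1, V:5, X:1). Total letters: 12.
Permutations = 12!/(5! x 5!).

Final answer: 33264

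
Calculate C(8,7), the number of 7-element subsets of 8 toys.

C(8,7) = 8!/(7! x (8-7)!).

Final answer: C(8,7) = 8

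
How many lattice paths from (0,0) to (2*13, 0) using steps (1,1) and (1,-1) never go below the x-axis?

Total monotonic paths to (13,13): C(26,13) = 10400600.
By the reflection principle, paths that go above the diagonal number C(26,14) = 9657700.
Valid Dyck paths: 10400600 - 9657700.
(Check: C(26,13) - C(26,14) = C(26,13)/14, the Catalan number C_{13}.)

Final answer: C_{13} = 742900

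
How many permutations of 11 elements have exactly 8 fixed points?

Choose which 8 elements are fixed: C(11,8) = 165.
Derange the remaining 3 using D(j) = (j-1)(D(j-1) + D(j-2)), D(0)=1, D(1)=0: D(2)=1, D(3)=2.
Total: 165 x 2.

Final answer: C(11,8) D(3) = 330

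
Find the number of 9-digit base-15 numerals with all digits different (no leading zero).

First digit: 14 (nonzero). Second: 14 (not first). Third: 13, etc.
Total: 14 x 14 x 13 x 12 x 11 x 10 x 9 x 8 x 7.

Final answer: 1695133440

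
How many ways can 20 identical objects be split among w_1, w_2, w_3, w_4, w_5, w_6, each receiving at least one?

Substitute w'_i = w_i - 1 (so w'_i >= 0). Then sum w'_i = 20 - 6 = 14.
Stars and bars: C(14+6-1, 6-1) = C(19,5).

Final answer: C(19,5) = 11628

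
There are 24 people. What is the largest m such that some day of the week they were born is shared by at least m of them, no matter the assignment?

There are 7 possible values for day of the week they were born. With 24 people and 7 categories, by pigeonhole: ceiling(24/7).

Final answer: 4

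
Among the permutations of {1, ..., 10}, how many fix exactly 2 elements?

Choose which 2 elements are fixed: C(10,2) = 45.
Derange the remaining 8 using D(j) = (j-1)(D(j-1) + D(j-2)), D(0)=1, D(1)=0: D(2)=1, D(3)=2, D(4)=9, D(5)=44, D(6)=265, D(7)=1854, D(8)=14833.
Total: 45 x 14833.

Final answer: C(10,2) D(8) = 667485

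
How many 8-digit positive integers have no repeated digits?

First digit: 9 (not 0). Second: 9 (not first). Third: 8, etc.
Total: 9 x 9 x 8 x 7 x 6 x 5 x 4 x 3.

Final answer: 1632960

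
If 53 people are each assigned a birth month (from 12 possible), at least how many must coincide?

There are 12 possible values for birth month. With 53 people and 12 categories, by pigeonhole: ceiling(53/12).

Final answer: 5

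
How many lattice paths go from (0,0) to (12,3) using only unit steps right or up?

Each path has 12 right steps and 3 up steps in some order (15 steps total).
Choose which 3 of the 15 steps are up: C(15,3).

Final answer: C(15,3) = 455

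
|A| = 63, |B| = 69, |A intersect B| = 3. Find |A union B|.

|A union B| = |A| + |B| - |A intersect B| = 63 + 69 - 3.

Final answer: 129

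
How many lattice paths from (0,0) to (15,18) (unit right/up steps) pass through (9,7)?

Paths (0,0)->(9,7): C(16,7) = 11440.
Paths (9,7)->(15,18): C(17,11) = 12376.
By multiplication principle: 11440 x 12376.

Final answer: 141581440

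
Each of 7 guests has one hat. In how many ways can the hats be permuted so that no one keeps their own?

Derangements satisfy D(n) = (n-1)(D(n-1) + D(n-2)), starting from D(0)=1, D(1)=0.
D(2) = 1 x (0 + 1) = 1
D(3) = 2 x (1 + 0) = 2
D(4) = 3 x (2 + 1) = 9
D(5) = 4 x (9 + 2) = 44
D(6) = 5 x (44 + 9) = 265
D(7) = 6 x (D(6) + D(5)) = 6 x (265 + 44)

Final answer: D(7) = 1854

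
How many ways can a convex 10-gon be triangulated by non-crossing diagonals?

This is a standard Catalan-number count: the answer is C_n. Here n = 10 - 2 = 8.
C_n = (2n)!/(n!(n+1)!), so C_{8} = 16!/(8! x 9!) = C(16,8)/9 = 12870/9.

Final answer: C_{8} = 1430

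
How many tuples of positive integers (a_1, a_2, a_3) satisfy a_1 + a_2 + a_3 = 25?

Substitute a'_i = a_i - 1 (so a'_i >= 0). Then sum a'_i = 25 - 3 = 22.
Stars and bars: C(22+3-1, 3-1) = C(24,2).

Final answer: C(24,2) = 276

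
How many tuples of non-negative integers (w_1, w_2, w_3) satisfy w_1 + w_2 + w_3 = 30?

Stars and bars with 30 stars and 2 bars:
C(30+3-1, 3-1) = C(32,2).

Final answer: C(32,2) = 496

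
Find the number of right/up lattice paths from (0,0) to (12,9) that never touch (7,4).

Total paths to (12,9): C(21,9) = 293930.
Paths through (7,4): C(11,4) x C(10,5) = 83160.
Avoiding (7,4): 293930 - 83160.

Final answer: 210770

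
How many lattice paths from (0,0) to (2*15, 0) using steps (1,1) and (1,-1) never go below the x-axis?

Total monotonic paths to (15,15): C(30,15) = 155117520.
Paths that cross above y=x (reflection bijection): C(30,16) = 145422675.
Valid Dyck paths: 155117520 - 145422675.
(Equivalently, C_{15} = C(30,15)/16 = 155117520/16.)

Final answer: C_{15} = 9694845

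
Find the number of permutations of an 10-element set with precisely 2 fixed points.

Choose which 2 elements are fixed: C(10,2) = 45.
Derange the remaining 8 using D(j) = (j-1)(D(j-1) + D(j-2)), D(0)=1, D(1)=0: D(2)=1, D(3)=2, D(4)=9, D(5)=44, D(6)=265, D(7)=1854, D(8)=14833.
Total: 45 x 14833.

Final answer: C(10,2) D(8) = 667485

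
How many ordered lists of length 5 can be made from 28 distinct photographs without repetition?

P(28,5) = 28!/(28-5)! = 28!/23!.

Final answer: P(28,5) = 11793600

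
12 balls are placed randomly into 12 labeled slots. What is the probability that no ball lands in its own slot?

Use the recurrence D(n) = (n-1)(D(n-1) + D(n-2)) with D(0)=1, D(1)=0.
Building up: D(2)=1, D(3)=2, D(4)=9, D(5)=44, D(6)=265, D(7)=1854, D(8)=14833, D(9)=133496, D(10)=1334961, D(11)=14684570, D(12)=176214841.
Total arrangements: 12! = 479001600.
Probability = D(12)/12! = 16019531/43545600.

Final answer: D(12)/12! = 176214841/479001600 = 0.367879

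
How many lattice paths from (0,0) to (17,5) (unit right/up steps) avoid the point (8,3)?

Total paths to (17,5): C(22,5) = 26334.
Paths through (8,3): C(11,3) x C(11,2) = 9075.
Avoiding (8,3): 26334 - 9075.

Final answer: 17259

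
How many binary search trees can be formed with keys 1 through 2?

This is counted by the nth Catalan number C_n. Here n = 2.
C_n = (2n)!/(n!(n+1)!), so C_{2} = 4!/(2! x 3!) = C(4,2)/3 = 6/3.

Final answer: C_{2} = 2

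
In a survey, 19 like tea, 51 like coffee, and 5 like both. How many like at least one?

|A union B| = |A| + |B| - |A intersect B| = 19 + 51 - 5.

Final answer: 65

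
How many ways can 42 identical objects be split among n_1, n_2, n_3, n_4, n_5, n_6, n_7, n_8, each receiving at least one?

Substitute n'_i = n_i - 1 (so n'_i >= 0). Then sum n'_i = 42 - 8 = 34.
Stars and bars: C(34+8-1, 8-1) = C(41,7).

Final answer: C(41,7) = 22481940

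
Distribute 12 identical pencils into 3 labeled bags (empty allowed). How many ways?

Stars and bars: C(n+k-1, k-1) = C(14,2).

Final answer: C(14,2) = 91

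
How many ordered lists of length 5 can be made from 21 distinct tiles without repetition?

P(21,5) = 21!/(21-5)! = 21!/16!.

Final answer: P(21,5) = 2441880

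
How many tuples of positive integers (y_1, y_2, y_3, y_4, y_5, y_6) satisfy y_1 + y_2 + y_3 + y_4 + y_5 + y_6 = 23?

Substitute y'_i = y_i - 1 (so y'_i >= 0). Then sum y'_i = 23 - 6 = 17.
Stars and bars: C(17+6-1, 6-1) = C(22,5).

Final answer: C(22,5) = 26334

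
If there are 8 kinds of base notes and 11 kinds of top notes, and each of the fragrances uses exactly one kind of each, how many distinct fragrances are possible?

By the multiplication principle: 8 x 11.

Final answer: 88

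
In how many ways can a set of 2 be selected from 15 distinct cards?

C(15,2) = 15!/(2! x (15-2)!).

Final answer: C(15,2) = 105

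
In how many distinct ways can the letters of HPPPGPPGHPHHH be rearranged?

Letters (G:2, H:5, P:6). Total letters: 13.
Permutations = 13!/(6! x 5! x 2!).

Final answer: 36036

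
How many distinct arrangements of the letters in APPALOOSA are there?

Letters (A:3, L:1, O:2, P:2, S:1). Total letters: 9.
Permutations = 9!/(3! x 2! x 2!).

Final answer: 15120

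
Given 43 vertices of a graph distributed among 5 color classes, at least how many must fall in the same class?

By pigeonhole with 43 objects and 5 categories: ceiling(43/5).

Final answer: 9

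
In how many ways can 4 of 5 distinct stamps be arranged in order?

P(5,4) = 5!/(5-4)! = 5!/1!.

Final answer: P(5,4) = 120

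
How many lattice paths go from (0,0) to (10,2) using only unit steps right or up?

Each path has 10 right steps and 2 up steps in some order (12 steps total).
Choose which 2 of the 12 steps are up: C(12,2).

Final answer: C(12,2) = 66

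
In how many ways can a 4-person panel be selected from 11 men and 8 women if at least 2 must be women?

Sum over valid woman counts:
C(8,2)C(11,2) = 1540
C(8,3)C(11,1) = 616
C(8,4)C(11,0) = 70
Total: 1540 + 616 + 70.

Final answer: 2226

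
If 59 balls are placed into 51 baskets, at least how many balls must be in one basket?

By the pigeonhole principle: ceiling(59/51).

Final answer: 2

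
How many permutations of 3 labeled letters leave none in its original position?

D(n) = (n-1)(D(n-1) + D(n-2)), D(0)=1, D(1)=0.
D(2) = 1 x (0 + 1) = 1
D(3) = 2 x (D(2) + D(1)) = 2 x (1 + 0)

Final answer: D(3) = 2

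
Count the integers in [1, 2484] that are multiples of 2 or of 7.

Multiples of 2: 1242. Multiples of 7: 354. Of both (lcm=14): 177.
By inclusion-exclusion: 1242 + 354 - 177.

Final answer: 1419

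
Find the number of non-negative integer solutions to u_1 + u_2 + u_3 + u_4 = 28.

Stars and bars with 28 stars and 3 bars:
C(28+4-1, 4-1) = C(31,3).

Final answer: C(31,3) = 4495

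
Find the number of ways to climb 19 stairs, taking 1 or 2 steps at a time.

Let f(n) be the number of climbs. Removing the last move (1 or 2 steps) gives f(n) = f(n-1) + f(n-2); base cases f(1)=1, f(2)=2.
Computing successive values: f(1)=1, f(2)=2, f(3)=3, f(4)=5, f(5)=8, f(6)=13, f(7)=21, f(8)=34, f(9)=55, f(10)=89, f(11)=144, f(12)=233, f(13)=377, f(14)=610, f(15)=987, f(16)=1597, f(17)=2584, f(18)=4181, f(19)=6765.

Final answer: 6765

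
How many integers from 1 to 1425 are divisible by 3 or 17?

Multiples of 3: 475. Multiples of 17: 83. Of both (lcm=51): 27.
By inclusion-exclusion: 475 + 83 - 27.

Final answer: 531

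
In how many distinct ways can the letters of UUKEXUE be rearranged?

Letters (E:2, K:1, U:3, X:1). Total letters: 7.
Permutations = 7!/(3! x 2!).

Final answer: 420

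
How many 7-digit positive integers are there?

These are the integers in [10^6, 10^7), so the count is 10^7 - 10^6 = 9 x 10^6.

Final answer: 9000000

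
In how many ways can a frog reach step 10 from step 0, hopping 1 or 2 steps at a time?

Let f(n) be the number of climbs. Removing the last move (1 or 2 steps) gives f(n) = f(n-1) + f(n-2); base cases f(1)=1, f(2)=2.
Iterating the recurrence: f(1)=1, f(2)=2, f(3)=3, f(4)=5, f(5)=8, f(6)=13, f(7)=21, f(8)=34, f(9)=55, f(10)=89.

Final answer: 89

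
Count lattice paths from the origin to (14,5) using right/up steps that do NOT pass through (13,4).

Total paths to (14,5): C(19,5) = 11628.
Paths through (13,4): C(17,4) x C(2,1) = 4760.
Avoiding (13,4): 11628 - 4760.

Final answer: 6868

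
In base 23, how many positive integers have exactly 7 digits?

These are the integers in [23^6, 23^7), so the count is 23^7 - 23^6 = 22 x 23^6.

Final answer: 3256789558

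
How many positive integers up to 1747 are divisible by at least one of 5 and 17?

Multiples of 5: 349. Multiples of 17: 102. Of both (lcm=85): 20.
By inclusion-exclusion: 349 + 102 - 20.

Final answer: 431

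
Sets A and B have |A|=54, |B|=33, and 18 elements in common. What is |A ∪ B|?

|A union B| = |A| + |B| - |A intersect B| = 54 + 33 - 18.

Final answer: 69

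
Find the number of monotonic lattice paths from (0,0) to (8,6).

Each path has 8 right steps and 6 up steps in some order (14 steps total).
Choose which 6 of the 14 steps are up: C(14,6).

Final answer: C(14,6) = 3003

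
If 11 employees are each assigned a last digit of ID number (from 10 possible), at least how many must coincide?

There are 10 possible values for last digit of ID number. With 11 employees and 10 categories, by pigeonhole: ceiling(11/10).

Final answer: 2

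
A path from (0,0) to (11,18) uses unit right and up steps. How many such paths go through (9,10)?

Paths (0,0)->(9,10): C(19,10) = 92378.
Paths (9,10)->(11,18): C(10,8) = 45.
By multiplication principle: 92378 x 45.

Final answer: 4157010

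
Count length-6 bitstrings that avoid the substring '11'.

A valid string ends in 0 (append to any length-(n-1) valid string) or in 01 (append to any length-(n-2) valid string), so a(n) = a(n-1) + a(n-2) with a(1)=2, a(2)=3.
Building up term by term: a(1)=2, a(2)=3, a(3)=5, a(4)=8, a(5)=13, a(6)=21.

Final answer: 21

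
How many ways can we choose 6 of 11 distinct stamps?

C(11,6) = 11!/(6! x 5!).

Final answer: \binom{11}{6} = 462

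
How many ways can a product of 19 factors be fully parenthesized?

This is counted by the nth Catalan number C_n. Here n = 19 - 1 = 18.
C_n = C(2n,n)/(n+1), so C_{18} = C(36,18)/19 = 9075135300/19.

Final answer: C_{18} = 477638700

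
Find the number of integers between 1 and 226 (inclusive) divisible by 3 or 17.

Multiples of 3: 75. Multiples of 17: 13. Of both (lcm=51): 4.
By inclusion-exclusion: 75 + 13 - 4.

Final answer: 84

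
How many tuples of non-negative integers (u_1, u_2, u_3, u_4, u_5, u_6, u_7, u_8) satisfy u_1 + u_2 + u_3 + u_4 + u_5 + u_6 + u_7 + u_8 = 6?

Stars and bars with 6 stars and 7 bars:
C(6+8-1, 8-1) = C(13,7).

Final answer: C(13,7) = 1716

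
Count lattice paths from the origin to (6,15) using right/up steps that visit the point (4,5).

Paths (0,0)->(4,5): C(9,5) = 126.
Paths (4,5)->(6,15): C(12,10) = 66.
By multiplication principle: 126 x 66.

Final answer: 8316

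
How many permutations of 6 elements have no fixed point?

Use the recurrence D(n) = (n-1)(D(n-1) + D(n-2)) with D(0)=1, D(1)=0.
Building up: D(2)=1, D(3)=2, D(4)=9, D(5)=44.
D(6) = 5 x (D(5) + D(4)) = 5 x (44 + 9).

Final answer: D(6) = 265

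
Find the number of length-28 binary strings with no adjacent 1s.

Let a(n) count valid strings. If the last bit is 0 the prefix is any valid string of length n-1; if it is 1 the string must end in 01 with a valid prefix of length n-2. So a(n) = a(n-1) + a(n-2), a(1)=2, a(2)=3.
Building up term by term: a(1)=2, a(2)=3, a(3)=5, a(4)=8, a(5)=13, a(6)=21, a(7)=34, a(8)=55, a(9)=89, a(10)=144, a(11)=233, a(12)=377, a(13)=610, a(14)=987, a(15)=1597, a(16)=2584, a(17)=4181, a(18)=6765, a(19)=10946, a(20)=17711, a(21)=28657, a(22)=46368, a(23)=75025, a(24)=121393, a(25)=196418, a(26)=317811, a(27)=514229, a(28)=832040.

Final answer: 832040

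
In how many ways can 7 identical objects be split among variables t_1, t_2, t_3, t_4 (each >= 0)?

Stars and bars with 7 stars and 3 bars:
C(7+4-1, 4-1) = C(10,3).

Final answer: C(10,3) = 120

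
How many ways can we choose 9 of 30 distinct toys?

C(30,9) = 30!/(9! x 21!).

Final answer: \binom{30}{9} = 14307150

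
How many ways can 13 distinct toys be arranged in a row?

The number of ways to arrange 13 distinct objects is 13!.

Final answer: 13! = 6227020800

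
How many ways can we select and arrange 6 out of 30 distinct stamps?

P(30,6) = 30!/(30-6)! = 30!/24!.

Final answer: P(30,6) = 427518000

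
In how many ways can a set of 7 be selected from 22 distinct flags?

C(22,7) = 22!/(7! x (22-7)!).

Final answer: C(22,7) = 170544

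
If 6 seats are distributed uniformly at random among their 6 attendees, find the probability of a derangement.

Use the recurrence D(n) = (n-1)(D(n-1) + D(n-2)) with D(0)=1, D(1)=0.
Building up: D(2)=1, D(3)=2, D(4)=9, D(5)=44, D(6)=265.
Total arrangements: 6! = 720.
Probability = D(6)/6! = 53/144.

Final answer: D(6)/6! = 265/720 = 0.368056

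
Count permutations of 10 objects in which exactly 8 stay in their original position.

Choose which 8 elements are fixed: C(10,8) = 45.
Derange the remaining 2 using D(j) = (j-1)(D(j-1) + D(j-2)), D(0)=1, D(1)=0: D(2)=1.
Total: 45 x 1.

Final answer: C(10,8) D(2) = 45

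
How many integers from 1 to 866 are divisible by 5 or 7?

Multiples of 5: 173. Multiples of 7: 123. Of both (lcm=35): 24.
By inclusion-exclusion: 173 + 123 - 24.

Final answer: 272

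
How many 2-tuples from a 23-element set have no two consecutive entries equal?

Let g(n) count such strings. g(1) = 23, and each valid string of length n-1 extends in 22 ways (any symbol but the last), so g(n) = 22 g(n-1).
Total: g(2) = 23 x 22^1.

Final answer: 23 x 22^{1} = 506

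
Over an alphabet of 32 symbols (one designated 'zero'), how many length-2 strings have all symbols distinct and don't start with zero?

First digit: 31 (nonzero). Second: 31 (not first). Third: 30, etc.
Total: 31 x 31.

Final answer: 961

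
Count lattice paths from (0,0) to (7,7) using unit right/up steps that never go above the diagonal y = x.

Total monotonic paths to (7,7): C(14,7) = 3432.
Reflecting each bad path at its first crossing gives a bijection with paths to (6,8): C(14,8) = 3003.
Valid Dyck paths: 3432 - 3003.
(This is the Catalan number C_{7}.)

Final answer: C_{7} = 429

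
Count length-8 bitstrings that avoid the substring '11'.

A valid string ends in 0 (append to any length-(n-1) valid string) or in 01 (append to any length-(n-2) valid string), so a(n) = a(n-1) + a(n-2) with a(1)=2, a(2)=3.
Iterating the recurrence: a(1)=2, a(2)=3, a(3)=5, a(4)=8, a(5)=13, a(6)=21, a(7)=34, a(8)=55.

Final answer: 55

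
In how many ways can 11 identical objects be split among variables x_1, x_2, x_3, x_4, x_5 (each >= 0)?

Stars and bars with 11 stars and 4 bars:
C(11+5-1, 5-1) = C(15,4).

Final answer: C(15,4) = 1365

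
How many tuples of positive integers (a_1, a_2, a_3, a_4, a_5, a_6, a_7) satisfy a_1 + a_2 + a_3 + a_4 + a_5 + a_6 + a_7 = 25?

Substitute a'_i = a_i - 1 (so a'_i >= 0). Then sum a'_i = 25 - 7 = 18.
Stars and bars: C(18+7-1, 7-1) = C(24,6).

Final answer: C(24,6) = 134596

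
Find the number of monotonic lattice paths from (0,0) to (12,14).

Each path has 12 right steps and 14 up steps in some order (26 steps total).
Choose which 14 of the 26 steps are up: C(26,14).

Final answer: C(26,14) = 9657700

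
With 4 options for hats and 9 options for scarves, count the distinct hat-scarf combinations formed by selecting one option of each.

By the multiplication principle: 4 x 9.

Final answer: 36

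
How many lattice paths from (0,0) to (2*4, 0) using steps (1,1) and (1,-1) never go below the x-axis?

Total monotonic paths to (4,4): C(8,4) = 70.
By the reflection principle, paths that go above the diagonal number C(8,5) = 56.
Valid Dyck paths: 70 - 56.
(This is the Catalan number C_{4}.)

Final answer: C_{4} = 14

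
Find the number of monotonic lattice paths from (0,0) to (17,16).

Each path has 17 right steps and 16 up steps in some order (33 steps total).
Choose which 16 of the 33 steps are up: C(33,16).

Final answer: C(33,16) = 1166803110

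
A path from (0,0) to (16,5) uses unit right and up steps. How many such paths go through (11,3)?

Paths (0,0)->(11,3): C(14,3) = 364.
Paths (11,3)->(16,5): C(7,2) = 21.
By multiplication principle: 364 x 21.

Final answer: 7644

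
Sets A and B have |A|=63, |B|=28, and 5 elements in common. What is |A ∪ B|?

|A union B| = |A| + |B| - |A intersect B| = 63 + 28 - 5.

Final answer: 86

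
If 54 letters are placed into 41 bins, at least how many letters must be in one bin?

By the pigeonhole principle: ceiling(54/41).

Final answer: 2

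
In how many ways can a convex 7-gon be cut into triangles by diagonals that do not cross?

This is a standard Catalan-number count: the answer is C_n. Here n = 7 - 2 = 5.
C_n = (2n)!/(n!(n+1)!), so C_{5} = 10!/(5! x 6!) = C(10,5)/6 = 252/6.

Final answer: C_{5} = 42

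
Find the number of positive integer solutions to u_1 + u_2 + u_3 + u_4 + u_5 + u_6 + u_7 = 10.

Substitute u'_i = u_i - 1 (so u'_i >= 0). Then sum u'_i = 10 - 7 = 3.
Stars and bars: C(3+7-1, 7-1) = C(9,6).

Final answer: C(9,6) = 84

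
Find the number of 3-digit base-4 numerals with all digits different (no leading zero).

First digit: 3 (nonzero). Second: 3 (not first). Third: 2, etc.
Total: 3 x 3 x 2.

Final answer: 18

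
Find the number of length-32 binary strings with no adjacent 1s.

Classify by the final bit: ...0 gives a(n-1) strings, ...01 gives a(n-2) strings. Thus a(n) = a(n-1) + a(n-2) with a(1)=2, a(2)=3.
Building up term by term: a(1)=2, a(2)=3, a(3)=5, a(4)=8, a(5)=13, a(6)=21, a(7)=34, a(8)=55, a(9)=89, a(10)=144, a(11)=233, a(12)=377, a(13)=610, a(14)=987, a(15)=1597, a(16)=2584, a(17)=4181, a(18)=6765, a(19)=10946, a(20)=17711, a(21)=28657, a(22)=46368, a(23)=75025, a(24)=121393, a(25)=196418, a(26)=317811, a(27)=514229, a(28)=832040, a(29)=1346269, a(30)=2178309, a(31)=3524578, a(32)=5702887.

Final answer: 5702887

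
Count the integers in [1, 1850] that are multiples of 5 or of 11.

Multiples of 5: 370. Multiples of 11: 168. Of both (lcm=55): 33.
By inclusion-exclusion: 370 + 168 - 33.

Final answer: 505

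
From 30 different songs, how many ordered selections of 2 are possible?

P(30,2) = 30!/(30-2)! = 30!/28!.

Final answer: P(30,2) = 870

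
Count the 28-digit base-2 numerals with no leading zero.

In base 2, the leading digit has 1 choices (1..1); each of the remaining 27 digits has 2 choices.
Total: 1 x 2^27.

Final answer: 134217728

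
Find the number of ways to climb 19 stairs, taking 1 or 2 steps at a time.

Let f(n) be the number of climbs. Removing the last move (1 or 2 steps) gives f(n) = f(n-1) + f(n-2); base cases f(1)=1, f(2)=2.
Computing successive values: f(1)=1, f(2)=2, f(3)=3, f(4)=5, f(5)=8, f(6)=13, f(7)=21, f(8)=34, f(9)=55, f(10)=89, f(11)=144, f(12)=233, f(13)=377, f(14)=610, f(15)=987, f(16)=1597, f(17)=2584, f(18)=4181, f(19)=6765.

Final answer: 6765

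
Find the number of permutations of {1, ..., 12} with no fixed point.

Use the recurrence D(n) = (n-1)(D(n-1) + D(n-2)) with D(0)=1, D(1)=0.
Building up: D(2)=1, D(3)=2, D(4)=9, D(5)=44, D(6)=265, D(7)=1854, D(8)=14833, D(9)=133496, D(10)=1334961, D(11)=14684570.
D(12) = 11 x (D(11) + D(10)) = 11 x (14684570 + 1334961).

Final answer: D(12) = 176214841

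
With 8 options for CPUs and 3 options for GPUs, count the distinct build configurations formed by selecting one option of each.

By the multiplication principle: 8 x 3.

Final answer: 24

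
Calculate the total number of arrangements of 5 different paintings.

The number of ways to arrange 5 distinct objects is 5!.

Final answer: 5! = 120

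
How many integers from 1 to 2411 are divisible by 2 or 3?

Multiples of 2: 1205. Multiples of 3: 803. Of both (lcm=6): 401.
By inclusion-exclusion: 1205 + 803 - 401.

Final answer: 1607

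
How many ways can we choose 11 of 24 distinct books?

C(24,11) = 24!/(11! x 13!).

Final answer: \binom{24}{11} = 2496144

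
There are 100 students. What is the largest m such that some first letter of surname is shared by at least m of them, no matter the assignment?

There are 26 possible values for first letter of surname. With 100 students and 26 categories, by pigeonhole: ceiling(100/26).

Final answer: 4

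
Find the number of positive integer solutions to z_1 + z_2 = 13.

Substitute z'_i = z_i - 1 (so z'_i >= 0). Then sum z'_i = 13 - 2 = 11.
Stars and bars: C(11+2-1, 2-1) = C(12,1).

Final answer: C(12,1) = 12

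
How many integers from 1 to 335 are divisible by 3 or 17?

Multiples of 3: 111. Multiples of 17: 19. Of both (lcm=51): 6.
By inclusion-exclusion: 111 + 19 - 6.

Final answer: 124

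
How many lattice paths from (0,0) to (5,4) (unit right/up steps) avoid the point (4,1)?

Total paths to (5,4): C(9,4) = 126.
Paths through (4,1): C(5,1) x C(4,3) = 20.
Avoiding (4,1): 126 - 20.

Final answer: 106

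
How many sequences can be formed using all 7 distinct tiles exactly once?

The number of ways to arrange 7 distinct objects is 7!.

Final answer: 7! = 5040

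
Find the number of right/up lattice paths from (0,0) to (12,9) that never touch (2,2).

Total paths to (12,9): C(21,9) = 293930.
Paths through (2,2): C(4,2) x C(17,7) = 116688.
Avoiding (2,2): 293930 - 116688.

Final answer: 177242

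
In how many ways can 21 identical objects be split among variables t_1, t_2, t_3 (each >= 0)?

Stars and bars with 21 stars and 2 bars:
C(21+3-1, 3-1) = C(23,2).

Final answer: C(23,2) = 253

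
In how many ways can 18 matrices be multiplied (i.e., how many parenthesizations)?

This is counted by the nth Catalan number C_n. Here n = 18 - 1 = 17.
C_n = C(2n,n) - C(2n,n+1), so C_{17} = C(34,17) - C(34,18) = 2333606220 - 2203961430.

Final answer: C_{17} = 129644790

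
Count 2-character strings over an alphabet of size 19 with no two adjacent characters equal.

First character: 19 choices. Each subsequent: 18 choices (must differ from the previous one).
Total: 19 x 18^1.

Final answer: 19 x 18^{1} = 342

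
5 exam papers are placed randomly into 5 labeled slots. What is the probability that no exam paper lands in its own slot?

Derangements satisfy D(n) = (n-1)(D(n-1) + D(n-2)), starting from D(0)=1, D(1)=0.
Building up: D(2)=1, D(3)=2, D(4)=9, D(5)=44.
Total arrangements: 5! = 120.
Probability = D(5)/5! = 11/30.

Final answer: D(5)/5! = 44/120 = 0.366667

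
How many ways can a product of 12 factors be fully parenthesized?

The structures are counted by the Catalan number C_n. Here n = 12 - 1 = 11.
C_n = (2n)!/(n!(n+1)!), so C_{11} = 22!/(11! x 12!) = C(22,11)/12 = 705432/12.

Final answer: C_{11} = 58786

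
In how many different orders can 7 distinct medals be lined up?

The number of ways to arrange 7 distinct objects is 7!.

Final answer: 7! = 5040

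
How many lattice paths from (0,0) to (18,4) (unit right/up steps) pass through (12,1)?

Paths (0,0)->(12,1): C(13,1) = 13.
Paths (12,1)->(18,4): C(9,3) = 84.
By multiplication principle: 13 x 84.

Final answer: 1092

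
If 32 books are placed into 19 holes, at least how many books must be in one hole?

By the pigeonhole principle: ceiling(32/19).

Final answer: 2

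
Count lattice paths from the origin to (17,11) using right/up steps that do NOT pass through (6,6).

Total paths to (17,11): C(28,11) = 21474180.
Paths through (6,6): C(12,6) x C(16,5) = 4036032.
Avoiding (6,6): 21474180 - 4036032.

Final answer: 17438148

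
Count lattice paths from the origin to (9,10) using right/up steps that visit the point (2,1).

Paths (0,0)->(2,1): C(3,1) = 3.
Paths (2,1)->(9,10): C(16,9) = 11440.
By multiplication principle: 3 x 11440.

Final answer: 34320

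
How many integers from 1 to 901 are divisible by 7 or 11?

Multiples of 7: 128. Multiples of 11: 81. Of both (lcm=77): 11.
By inclusion-exclusion: 128 + 81 - 11.

Final answer: 198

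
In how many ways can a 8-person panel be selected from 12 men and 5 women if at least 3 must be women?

Sum over valid woman counts:
C(5,3)C(12,5) = 7920
C(5,4)C(12,4) = 2475
C(5,5)C(12,3) = 220
Total: 7920 + 2475 + 220.

Final answer: 10615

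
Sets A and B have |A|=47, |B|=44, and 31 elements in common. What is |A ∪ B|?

|A union B| = |A| + |B| - |A intersect B| = 47 + 44 - 31.

Final answer: 60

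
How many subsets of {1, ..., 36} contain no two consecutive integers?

Let a(n) count such subsets of {1, ..., n}. Either n is excluded (a(n-1) ways) or n is included, forcing n-1 out (a(n-2) ways), so a(n) = a(n-1) + a(n-2) with a(1)=2, a(2)=3.
Building up term by term: a(1)=2, a(2)=3, a(3)=5, a(4)=8, a(5)=13, a(6)=21, a(7)=34, a(8)=55, a(9)=89, a(10)=144, a(11)=233, a(12)=377, a(13)=610, a(14)=987, a(15)=1597, a(16)=2584, a(17)=4181, a(18)=6765, a(19)=10946, a(20)=17711, a(21)=28657, a(22)=46368, a(23)=75025, a(24)=121393, a(25)=196418, a(26)=317811, a(27)=514229, a(28)=832040, a(29)=1346269, a(30)=2178309, a(31)=3524578, a(32)=5702887, a(33)=9227465, a(34)=14930352, a(35)=24157817, a(36)=39088169.

Final answer: 39088169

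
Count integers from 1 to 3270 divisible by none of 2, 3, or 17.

|div by 2|=1635, |div by 3|=1090, |div by 17|=192.
|div by 2&3|=545, |div by 2&17|=96, |div by 3&17|=64, |div by all|=32.
By inclusion-exclusion, divisible by at least one: 1635+1090+192-545-96-64+32 = 2244.
Not divisible by any: 3270 - 2244.

Final answer: 1026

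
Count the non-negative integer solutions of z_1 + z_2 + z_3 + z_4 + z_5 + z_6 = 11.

Stars and bars with 11 stars and 5 bars:
C(11+6-1, 6-1) = C(16,5).

Final answer: C(16,5) = 4368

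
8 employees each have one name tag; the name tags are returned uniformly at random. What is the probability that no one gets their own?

D(n) = (n-1)(D(n-1) + D(n-2)), D(0)=1, D(1)=0.
Building up: D(2)=1, D(3)=2, D(4)=9, D(5)=44, D(6)=265, D(7)=1854, D(8)=14833.
Total arrangements: 8! = 40320.
Probability = D(8)/8! = 2119/5760.

Final answer: D(8)/8! = 14833/40320 = 0.367882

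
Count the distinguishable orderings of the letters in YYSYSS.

Letters (S:3, Y:3). Total letters: 6.
Permutations = 6!/(3! x 3!).

Final answer: 20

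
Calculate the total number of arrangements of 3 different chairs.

The number of ways to arrange 3 distinct objects is 3!.

Final answer: 3! = 6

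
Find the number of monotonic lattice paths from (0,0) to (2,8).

Each path has 2 right steps and 8 up steps in some order (10 steps total).
Choose which 8 of the 10 steps are up: C(10,8).

Final answer: C(10,8) = 45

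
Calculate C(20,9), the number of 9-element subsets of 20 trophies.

C(20,9) = 20!/(9! x 11!).

Final answer: \binom{20}{9} = 167960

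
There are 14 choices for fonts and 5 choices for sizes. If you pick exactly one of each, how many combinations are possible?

By the multiplication principle: 14 x 5.

Final answer: 70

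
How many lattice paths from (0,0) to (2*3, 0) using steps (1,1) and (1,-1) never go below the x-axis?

Total monotonic paths to (3,3): C(6,3) = 20.
By the reflection principle, paths that go above the diagonal number C(6,4) = 15.
Valid Dyck paths: 20 - 15.
(Equivalently, C_{3} = C(6,3)/4 = 20/4.)

Final answer: C_{3} = 5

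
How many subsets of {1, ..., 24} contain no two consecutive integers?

Condition on whether n belongs to the subset: if not, any valid subset of {1, ..., n-1} works (a(n-1)); if so, n-1 is excluded and the rest is a valid subset of {1, ..., n-2} (a(n-2)). Hence a(n) = a(n-1) + a(n-2), a(1)=2, a(2)=3.
Computing successive values: a(1)=2, a(2)=3, a(3)=5, a(4)=8, a(5)=13, a(6)=21, a(7)=34, a(8)=55, a(9)=89, a(10)=144, a(11)=233, a(12)=377, a(13)=610, a(14)=987, a(15)=1597, a(16)=2584, a(17)=4181, a(18)=6765, a(19)=10946, a(20)=17711, a(21)=28657, a(22)=46368, a(23)=75025, a(24)=121393.

Final answer: 121393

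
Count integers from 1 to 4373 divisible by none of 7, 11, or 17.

|div by 7|=624, |div by 11|=397, |div by 17|=257.
|div by 7&11|=56, |div by 7&17|=36, |div by 11&17|=23, |div by all|=3.
By inclusion-exclusion, divisible by at least one: 624+397+257-56-36-23+3 = 1166.
Not divisible by any: 4373 - 1166.

Final answer: 3207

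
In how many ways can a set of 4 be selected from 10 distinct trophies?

C(10,4) = 10!/(4! x (10-4)!).

Final answer: C(10,4) = 210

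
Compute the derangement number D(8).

D(n) = (n-1)(D(n-1) + D(n-2)), D(0)=1, D(1)=0.
D(2) = 1 x (0 + 1) = 1
D(3) = 2 x (1 + 0) = 2
D(4) = 3 x (2 + 1) = 9
D(5) = 4 x (9 + 2) = 44
D(6) = 5 x (44 + 9) = 265
D(7) = 6 x (265 + 44) = 1854
D(8) = 7 x (D(7) + D(6)) = 7 x (1854 + 265)

Final answer: D(8) = 14833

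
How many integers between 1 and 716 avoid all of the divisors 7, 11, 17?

|div by 7|=102, |div by 11|=65, |div by 17|=42.
|div by 7&11|=9, |div by 7&17|=6, |div by 11&17|=3, |div by all|=0.
By inclusion-exclusion, divisible by at least one: 102+65+42-9-6-3+0 = 191.
Not divisible by any: 716 - 191.

Final answer: 525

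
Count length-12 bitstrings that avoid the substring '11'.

Classify by the final bit: ...0 gives a(n-1) strings, ...01 gives a(n-2) strings. Thus a(n) = a(n-1) + a(n-2) with a(1)=2, a(2)=3.
Iterating the recurrence: a(1)=2, a(2)=3, a(3)=5, a(4)=8, a(5)=13, a(6)=21, a(7)=34, a(8)=55, a(9)=89, a(10)=144, a(11)=233, a(12)=377.

Final answer: 377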